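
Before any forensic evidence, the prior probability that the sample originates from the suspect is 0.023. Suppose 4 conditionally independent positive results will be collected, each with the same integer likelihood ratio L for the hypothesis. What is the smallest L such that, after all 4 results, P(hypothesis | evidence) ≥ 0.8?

4

Prior odds = 0.023/0.977 = 23/977.
Target odds = 0.8/0.2 = 4.
Need L⁴ ≥ 4 ÷ (23/977) = 3908/23.
3⁴ = 81 < 3908/23 ≤ 256 = 4⁴, so L = 4.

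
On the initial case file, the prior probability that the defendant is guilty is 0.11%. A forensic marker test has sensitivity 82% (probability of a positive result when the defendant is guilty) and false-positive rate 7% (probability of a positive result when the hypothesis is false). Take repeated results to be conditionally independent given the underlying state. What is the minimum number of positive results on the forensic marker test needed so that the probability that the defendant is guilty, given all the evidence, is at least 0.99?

5

Prior odds = 0.0011/0.9989 = 11/9989.
Likelihood ratio of a positive result = 0.82/0.07 = 82/7.
Target posterior odds = 0.99/0.01 = 99.
Require (82/7)ⁿ ≥ 99 ÷ (11/9989) = 89901.
(82/7)⁴ = 45212176/2401 falls short of 89901 but (82/7)⁵ ≈220587 reaches it, so n = 5.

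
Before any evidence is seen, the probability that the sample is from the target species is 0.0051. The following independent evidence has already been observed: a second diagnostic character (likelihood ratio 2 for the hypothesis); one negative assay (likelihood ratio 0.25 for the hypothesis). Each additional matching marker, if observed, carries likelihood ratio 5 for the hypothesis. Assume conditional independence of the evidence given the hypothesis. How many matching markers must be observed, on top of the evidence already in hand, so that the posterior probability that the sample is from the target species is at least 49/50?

7

Prior odds = 0.0051/0.9949 = 51/9949.
Combined Bayes factor of the evidence already in hand = 2 × 0.25 = 0.5.
Odds after that evidence = (51/9949) × 0.5 = 51/19898.
Target odds = 0.98/0.02 = 49.
Need 5ⁿ ≥ 49 ÷ (51/19898) = 975002/51.
5⁶ = 15625 falls short of 975002/51 but 5⁷ = 78125 reaches it, so n = 7.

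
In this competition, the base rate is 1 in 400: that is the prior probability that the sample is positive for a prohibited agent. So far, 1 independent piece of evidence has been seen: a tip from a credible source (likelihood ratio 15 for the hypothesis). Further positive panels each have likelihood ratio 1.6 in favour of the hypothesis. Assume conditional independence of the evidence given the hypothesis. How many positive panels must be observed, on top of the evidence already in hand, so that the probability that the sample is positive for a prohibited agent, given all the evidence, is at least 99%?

Prior odds = 0.0025/0.9975 = 1/399.
Bayes factor of the evidence already in hand = 15.
Odds after that evidence = (1/399) × 15 = 5/133.
Target odds = 0.99/0.01 = 99.
Need 1.6ⁿ ≥ 99 ÷ (5/133) = 2633.4.
1.6¹⁶ ≈1844.67 falls short of 2633.4 but 1.6¹⁷ ≈2951.48 reaches it, so n = 17.

17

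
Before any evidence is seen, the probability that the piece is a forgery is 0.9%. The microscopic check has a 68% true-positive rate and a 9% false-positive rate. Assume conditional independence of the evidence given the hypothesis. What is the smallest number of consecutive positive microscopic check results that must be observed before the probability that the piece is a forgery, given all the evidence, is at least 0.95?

4

Prior odds = 0.009/0.991 = 9/991.
Likelihood ratio of a positive result = 0.68/0.09 = 68/9.
Target posterior odds = 0.95/0.05 = 19.
Require (68/9)ⁿ ≥ 19 ÷ (9/991) = 18829/9.
(68/9)³ = 314432/729 falls short of 18829/9 but (68/9)⁴ = 21381376/6561 reaches it, so n = 4.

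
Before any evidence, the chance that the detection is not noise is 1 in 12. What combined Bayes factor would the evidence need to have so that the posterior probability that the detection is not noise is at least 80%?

44

Prior odds = (1/12)/(11/12) = 1/11.
Target odds = 0.8/0.2 = 4.
Required Bayes factor = 4 ÷ (1/11) = 44.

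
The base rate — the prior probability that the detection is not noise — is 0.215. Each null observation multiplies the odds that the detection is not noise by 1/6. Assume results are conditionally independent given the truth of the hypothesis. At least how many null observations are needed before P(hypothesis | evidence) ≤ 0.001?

4

Prior odds = 0.215/0.785 = 43/157.
Likelihood ratio per null observation = 1/6.
Target odds: 0.001 ÷ 0.999 = 1/999.
Need (43/157) × (1/6)ⁿ ≤ 1/999, i.e. (1/6)ⁿ ≤ 157/42957.
(1/6)³ = 1/216 is still above 157/42957 but (1/6)⁴ = 1/1296 is at or below it, so n = 4.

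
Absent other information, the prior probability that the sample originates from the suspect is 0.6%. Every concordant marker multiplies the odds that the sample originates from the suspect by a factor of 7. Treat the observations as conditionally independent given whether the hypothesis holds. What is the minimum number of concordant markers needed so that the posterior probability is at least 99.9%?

Prior odds = 0.006/0.994 = 3/497.
Likelihood ratio per concordant marker = 7.
Target posterior odds = 0.999/0.001 = 999.
Need (3/497) × 7ⁿ ≥ 999, i.e. 7ⁿ ≥ 165501.
7⁶ = 117649 falls short of 165501 but 7⁷ = 823543 reaches it, so n = 7.

7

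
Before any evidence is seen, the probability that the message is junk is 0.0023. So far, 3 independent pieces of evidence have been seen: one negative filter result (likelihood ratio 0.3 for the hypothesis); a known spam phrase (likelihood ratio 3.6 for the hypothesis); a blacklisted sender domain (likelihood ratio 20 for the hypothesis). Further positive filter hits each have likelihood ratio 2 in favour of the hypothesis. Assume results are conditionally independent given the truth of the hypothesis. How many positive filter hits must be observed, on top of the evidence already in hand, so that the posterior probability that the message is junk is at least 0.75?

Prior odds = 0.0023/0.9977 = 23/9977.
Combined Bayes factor of the evidence already in hand = 0.3 × 3.6 × 20 = 21.6.
Odds after that evidence = (23/9977) × 21.6 = 2484/49885.
Target odds = 0.75/0.25 = 3.
Need 2ⁿ ≥ 3 ÷ (2484/49885) = 49885/828.
2⁵ = 32 falls short of 49885/828 but 2⁶ = 64 reaches it, so n = 6.

6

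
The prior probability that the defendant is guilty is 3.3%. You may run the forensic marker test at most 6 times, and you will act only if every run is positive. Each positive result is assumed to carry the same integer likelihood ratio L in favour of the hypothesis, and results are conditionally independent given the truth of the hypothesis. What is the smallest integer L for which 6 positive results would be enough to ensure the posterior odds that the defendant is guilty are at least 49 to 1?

Prior odds = 0.033/0.967 = 33/967.
Target odds = 49.
Need L⁶ ≥ 49 ÷ (33/967) = 47383/33.
3⁶ = 729 < 47383/33 ≤ 4096 = 4⁶, so L = 4.

4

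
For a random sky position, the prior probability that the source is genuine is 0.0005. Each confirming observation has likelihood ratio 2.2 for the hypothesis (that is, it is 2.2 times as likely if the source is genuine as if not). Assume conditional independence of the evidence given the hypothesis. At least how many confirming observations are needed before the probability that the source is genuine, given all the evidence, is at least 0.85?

12

Prior odds = 0.0005/0.9995 = 1/1999.
Likelihood ratio per confirming observation = 2.2.
Target posterior odds = 0.85/0.15 = 17/3.
Require 2.2ⁿ ≥ 17/3 ÷ (1/1999) = 33983/3.
2.2¹¹ ≈5843.18 falls short of 33983/3 but 2.2¹² ≈12855 reaches it, so n = 12.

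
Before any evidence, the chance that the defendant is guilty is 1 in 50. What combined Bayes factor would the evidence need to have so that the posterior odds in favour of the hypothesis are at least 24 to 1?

1176

Prior odds = 0.02/0.98 = 1/49.
Target odds = 24.
Required Bayes factor = 24 ÷ (1/49) = 1176.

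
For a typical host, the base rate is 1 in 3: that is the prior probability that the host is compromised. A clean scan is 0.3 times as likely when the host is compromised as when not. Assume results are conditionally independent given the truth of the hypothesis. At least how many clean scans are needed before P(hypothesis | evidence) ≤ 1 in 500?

5

Prior odds = (1/3)/(2/3) = 0.5.
Likelihood ratio per clean scan = 0.3.
Target odds: 0.002 ÷ 0.998 = 1/499.
Require 0.3ⁿ ≤ 1/499 ÷ 0.5 = 2/499.
0.3⁴ = 0.0081 is still above 2/499 but 0.3⁵ = 243/100000 is at or below it, so n = 5.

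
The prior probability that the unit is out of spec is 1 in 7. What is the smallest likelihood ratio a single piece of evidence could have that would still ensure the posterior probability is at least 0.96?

144

Prior odds = (1/7)/(6/7) = 1/6.
Target odds = 0.96/0.04 = 24.
Required Bayes factor = 24 ÷ (1/6) = 144.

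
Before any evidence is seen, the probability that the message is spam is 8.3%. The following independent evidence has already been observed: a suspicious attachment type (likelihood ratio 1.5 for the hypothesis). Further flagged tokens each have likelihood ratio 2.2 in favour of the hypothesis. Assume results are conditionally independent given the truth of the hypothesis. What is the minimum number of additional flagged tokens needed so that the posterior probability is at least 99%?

9

Prior odds = 0.083/0.917 = 83/917.
Bayes factor of the evidence already in hand = 1.5.
Odds after that evidence = (83/917) × 1.5 = 249/1834.
Target odds = 0.99/0.01 = 99.
Need 2.2ⁿ ≥ 99 ÷ (249/1834) = 60522/83.
2.2⁸ = 214358881/390625 falls short of 60522/83 but 2.2⁹ ≈1207.27 reaches it, so n = 9.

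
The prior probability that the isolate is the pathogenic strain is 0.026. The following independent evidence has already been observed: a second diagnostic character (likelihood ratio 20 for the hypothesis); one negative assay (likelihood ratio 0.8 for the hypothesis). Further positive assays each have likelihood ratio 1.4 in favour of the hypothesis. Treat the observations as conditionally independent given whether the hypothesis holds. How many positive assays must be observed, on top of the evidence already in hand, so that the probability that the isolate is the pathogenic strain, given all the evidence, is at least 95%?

12

Prior odds = 0.026/0.974 = 13/487.
Combined Bayes factor of the evidence already in hand = 20 × 0.8 = 16.
Odds after that evidence = (13/487) × 16 = 208/487.
Target odds = 0.95/0.05 = 19.
Need 1.4ⁿ ≥ 19 ÷ (208/487) = 9253/208.
1.4¹¹ ≈40.4957 falls short of 9253/208 but 1.4¹² ≈56.6939 reaches it, so n = 12.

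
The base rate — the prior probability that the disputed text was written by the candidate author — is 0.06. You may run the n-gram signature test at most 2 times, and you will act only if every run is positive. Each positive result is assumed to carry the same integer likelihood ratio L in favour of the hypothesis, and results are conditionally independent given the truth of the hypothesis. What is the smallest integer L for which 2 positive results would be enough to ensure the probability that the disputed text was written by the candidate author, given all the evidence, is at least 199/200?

56

Prior odds = 0.06/0.94 = 3/47.
Target odds = 0.995/0.005 = 199.
Need L² ≥ 199 ÷ (3/47) = 9353/3.
55² = 3025 < 9353/3 ≤ 3136 = 56², so L = 56.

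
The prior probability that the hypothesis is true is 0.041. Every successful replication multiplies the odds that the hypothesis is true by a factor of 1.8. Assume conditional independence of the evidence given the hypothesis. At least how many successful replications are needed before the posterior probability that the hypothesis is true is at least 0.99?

Prior odds = 0.041/0.959 = 41/959.
Likelihood ratio per successful replication = 1.8.
Target odds: 0.99 ÷ 0.01 = 99.
Require 1.8ⁿ ≥ 99 ÷ (41/959) = 94941/41.
1.8¹³ ≈2082.3 falls short of 94941/41 but 1.8¹⁴ ≈3748.13 reaches it, so n = 14.

14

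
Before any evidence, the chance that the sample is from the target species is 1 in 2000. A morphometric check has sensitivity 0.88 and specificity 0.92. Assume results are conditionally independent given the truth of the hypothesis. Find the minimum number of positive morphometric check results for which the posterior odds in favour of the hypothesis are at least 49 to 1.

Prior odds: 0.0005 ÷ 0.9995 = 1/1999.
False-positive rate = 1 − 0.92 = 0.08; likelihood ratio of a positive = 0.88/0.08 = 11.
Target odds = 49.
Require 11ⁿ ≥ 49 ÷ (1/1999) = 97951.
11⁴ = 14641 falls short of 97951 but 11⁵ = 161051 reaches it, so n = 5.

5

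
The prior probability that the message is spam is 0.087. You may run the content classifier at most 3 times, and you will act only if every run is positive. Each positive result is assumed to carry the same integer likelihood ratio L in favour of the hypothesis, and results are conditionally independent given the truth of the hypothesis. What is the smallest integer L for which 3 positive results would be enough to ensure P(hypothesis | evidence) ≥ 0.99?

11

Prior odds = 0.087/0.913 = 87/913.
Target odds = 0.99/0.01 = 99.
Need L³ ≥ 99 ÷ (87/913) = 30129/29.
10³ = 1000 < 30129/29 ≤ 1331 = 11³, so L = 11.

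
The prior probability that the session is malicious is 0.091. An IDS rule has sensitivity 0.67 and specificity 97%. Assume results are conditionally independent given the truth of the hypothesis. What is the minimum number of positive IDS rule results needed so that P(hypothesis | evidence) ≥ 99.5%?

3

Prior odds: 0.091 ÷ 0.909 = 91/909.
False-positive rate = 1 − 0.97 = 0.03; likelihood ratio of a positive = 0.67/0.03 = 67/3.
Target odds: 0.995 ÷ 0.005 = 199.
Need (91/909) × (67/3)ⁿ ≥ 199, i.e. (67/3)ⁿ ≥ 180891/91.
(67/3)² = 4489/9 falls short of 180891/91 but (67/3)³ = 300763/27 reaches it, so n = 3.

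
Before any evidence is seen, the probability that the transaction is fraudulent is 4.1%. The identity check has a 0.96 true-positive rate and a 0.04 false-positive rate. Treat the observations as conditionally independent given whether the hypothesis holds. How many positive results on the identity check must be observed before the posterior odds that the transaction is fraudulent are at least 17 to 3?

2

Prior odds: 0.041 ÷ 0.959 = 41/959.
Likelihood ratio of a positive result = 0.96/0.04 = 24.
Target odds = 17/3.
Need (41/959) × 24ⁿ ≥ 17/3, i.e. 24ⁿ ≥ 16303/123.
24¹ = 24 falls short of 16303/123 but 24² = 576 reaches it, so n = 2.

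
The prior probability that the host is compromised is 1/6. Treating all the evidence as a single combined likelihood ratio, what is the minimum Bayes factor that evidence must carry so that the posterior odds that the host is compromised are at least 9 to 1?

Prior odds = (1/6)/(5/6) = 0.2.
Target odds = 9.
Required Bayes factor = 9 ÷ 0.2 = 45.

45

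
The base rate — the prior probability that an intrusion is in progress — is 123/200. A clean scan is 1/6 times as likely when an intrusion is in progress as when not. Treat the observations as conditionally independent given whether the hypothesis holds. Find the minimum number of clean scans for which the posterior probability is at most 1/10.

2

Prior odds = 0.615/0.385 = 123/77.
Likelihood ratio per clean scan = 1/6.
Target odds: 0.1 ÷ 0.9 = 1/9.
Require (1/6)ⁿ ≤ 1/9 ÷ (123/77) = 77/1107.
(1/6)¹ = 1/6 is still above 77/1107 but (1/6)² = 1/36 is at or below it, so n = 2.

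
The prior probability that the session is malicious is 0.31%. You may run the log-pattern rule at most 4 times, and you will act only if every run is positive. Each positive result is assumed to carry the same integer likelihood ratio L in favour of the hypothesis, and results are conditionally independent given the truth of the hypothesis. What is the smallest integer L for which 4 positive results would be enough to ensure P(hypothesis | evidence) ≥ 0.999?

24

Prior odds = 0.0031/0.9969 = 31/9969.
Target odds = 0.999/0.001 = 999.
Need L⁴ ≥ 999 ÷ (31/9969) = 9959031/31.
23⁴ = 279841 < 9959031/31 ≤ 331776 = 24⁴, so L = 24.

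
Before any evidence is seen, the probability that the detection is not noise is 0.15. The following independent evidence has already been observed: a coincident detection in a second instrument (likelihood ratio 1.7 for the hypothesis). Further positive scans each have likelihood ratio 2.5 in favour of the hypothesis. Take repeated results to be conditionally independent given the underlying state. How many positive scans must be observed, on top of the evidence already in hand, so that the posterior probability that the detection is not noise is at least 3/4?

Prior odds = 0.15/0.85 = 3/17.
Bayes factor of the evidence already in hand = 1.7.
Odds after that evidence = (3/17) × 1.7 = 0.3.
Target odds = 0.75/0.25 = 3.
Need 2.5ⁿ ≥ 3 ÷ 0.3 = 10.
2.5² = 6.25 falls short of 10 but 2.5³ = 15.625 reaches it, so n = 3.

3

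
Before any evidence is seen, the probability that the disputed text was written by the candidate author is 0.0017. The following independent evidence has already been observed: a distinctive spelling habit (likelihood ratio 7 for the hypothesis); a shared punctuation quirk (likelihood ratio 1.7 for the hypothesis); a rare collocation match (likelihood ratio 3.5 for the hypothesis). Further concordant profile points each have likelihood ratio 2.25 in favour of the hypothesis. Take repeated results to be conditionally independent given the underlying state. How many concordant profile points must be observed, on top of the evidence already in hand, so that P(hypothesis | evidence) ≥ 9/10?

6

Prior odds = 0.0017/0.9983 = 17/9983.
Combined Bayes factor of the evidence already in hand = 7 × 1.7 × 3.5 = 41.65.
Odds after that evidence = (17/9983) × 41.65 = 14161/199660.
Target odds = 0.9/0.1 = 9.
Need 2.25ⁿ ≥ 9 ÷ (14161/199660) = 1796940/14161.
2.25⁵ = 59049/1024 falls short of 1796940/14161 but 2.25⁶ = 531441/4096 reaches it, so n = 6.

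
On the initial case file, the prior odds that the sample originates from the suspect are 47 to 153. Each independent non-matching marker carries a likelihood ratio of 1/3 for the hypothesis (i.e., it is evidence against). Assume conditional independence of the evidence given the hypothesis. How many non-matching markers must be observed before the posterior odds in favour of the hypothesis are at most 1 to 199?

Prior odds = 47/153.
Likelihood ratio per non-matching marker = 1/3.
Target odds = 1/199.
Require (1/3)ⁿ ≤ 1/199 ÷ (47/153) = 153/9353.
(1/3)³ = 1/27 is still above 153/9353 but (1/3)⁴ = 1/81 is at or below it, so n = 4.

4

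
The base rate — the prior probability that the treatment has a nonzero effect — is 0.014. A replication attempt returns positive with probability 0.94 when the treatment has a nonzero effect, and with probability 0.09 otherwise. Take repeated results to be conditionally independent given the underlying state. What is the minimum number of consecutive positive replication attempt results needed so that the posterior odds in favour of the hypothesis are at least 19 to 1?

Prior odds = 0.014/0.986 = 7/493.
Likelihood ratio of a positive result = 0.94/0.09 = 94/9.
Target odds = 19.
Need (7/493) × (94/9)ⁿ ≥ 19, i.e. (94/9)ⁿ ≥ 9367/7.
(94/9)³ = 830584/729 falls short of 9367/7 but (94/9)⁴ = 78074896/6561 reaches it, so n = 4.

4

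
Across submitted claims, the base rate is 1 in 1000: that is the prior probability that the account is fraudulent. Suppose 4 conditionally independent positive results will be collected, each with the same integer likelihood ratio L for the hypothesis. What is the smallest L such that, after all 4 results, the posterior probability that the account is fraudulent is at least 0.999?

32

Prior odds = 0.001/0.999 = 1/999.
Target odds = 0.999/0.001 = 999.
Need L⁴ ≥ 999 ÷ (1/999) = 998001.
31⁴ = 923521 < 998001 ≤ 1048576 = 32⁴, so L = 32.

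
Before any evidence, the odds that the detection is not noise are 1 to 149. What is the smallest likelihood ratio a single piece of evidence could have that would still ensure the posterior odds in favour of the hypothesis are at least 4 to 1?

596

Prior odds = 1/149.
Target odds = 4.
Required Bayes factor = 4 ÷ (1/149) = 596.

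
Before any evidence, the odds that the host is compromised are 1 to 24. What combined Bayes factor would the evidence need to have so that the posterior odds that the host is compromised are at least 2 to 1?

Prior odds = 1/24.
Target odds = 2.
Required Bayes factor = 2 ÷ (1/24) = 48.

48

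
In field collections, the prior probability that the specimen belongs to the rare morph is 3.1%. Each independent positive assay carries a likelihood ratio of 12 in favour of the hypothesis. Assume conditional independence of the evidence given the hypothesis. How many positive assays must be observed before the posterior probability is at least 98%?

3

Prior odds = 0.031/0.969 = 31/969.
Likelihood ratio per positive assay = 12.
Target posterior odds = 0.98/0.02 = 49.
Require 12ⁿ ≥ 49 ÷ (31/969) = 47481/31.
12² = 144 falls short of 47481/31 but 12³ = 1728 reaches it, so n = 3.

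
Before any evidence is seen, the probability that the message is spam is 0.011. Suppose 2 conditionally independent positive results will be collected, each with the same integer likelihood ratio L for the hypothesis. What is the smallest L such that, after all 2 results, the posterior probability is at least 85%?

Prior odds = 0.011/0.989 = 11/989.
Target odds = 0.85/0.15 = 17/3.
Need L² ≥ 17/3 ÷ (11/989) = 16813/33.
22² = 484 < 16813/33 ≤ 529 = 23², so L = 23.

23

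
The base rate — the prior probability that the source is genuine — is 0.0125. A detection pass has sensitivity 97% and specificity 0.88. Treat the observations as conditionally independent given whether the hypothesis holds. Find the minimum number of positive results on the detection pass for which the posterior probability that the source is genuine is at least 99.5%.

Prior odds: 0.0125 ÷ 0.9875 = 1/79.
False-positive rate = 1 − 0.88 = 0.12; likelihood ratio of a positive = 0.97/0.12 = 97/12.
Target odds: 0.995 ÷ 0.005 = 199.
Require (97/12)ⁿ ≥ 199 ÷ (1/79) = 15721.
(97/12)⁴ = 88529281/20736 falls short of 15721 but (97/12)⁵ ≈34510.6 reaches it, so n = 5.

5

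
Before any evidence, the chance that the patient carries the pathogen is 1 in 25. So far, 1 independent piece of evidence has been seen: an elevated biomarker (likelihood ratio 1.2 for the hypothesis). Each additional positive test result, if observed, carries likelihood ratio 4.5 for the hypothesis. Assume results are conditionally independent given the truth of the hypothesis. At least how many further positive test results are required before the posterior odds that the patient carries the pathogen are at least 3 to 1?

3

Prior odds = 0.04/0.96 = 1/24.
Bayes factor of the evidence already in hand = 1.2.
Odds after that evidence = (1/24) × 1.2 = 0.05.
Target odds = 3.
Need 4.5ⁿ ≥ 3 ÷ 0.05 = 60.
4.5² = 20.25 falls short of 60 but 4.5³ = 91.125 reaches it, so n = 3.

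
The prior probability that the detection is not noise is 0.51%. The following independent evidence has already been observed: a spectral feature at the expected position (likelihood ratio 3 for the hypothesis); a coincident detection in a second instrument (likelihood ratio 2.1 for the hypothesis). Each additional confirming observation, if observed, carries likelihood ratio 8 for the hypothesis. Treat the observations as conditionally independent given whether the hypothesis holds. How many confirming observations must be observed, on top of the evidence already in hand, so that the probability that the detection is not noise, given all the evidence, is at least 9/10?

3

Prior odds = 0.0051/0.9949 = 51/9949.
Combined Bayes factor of the evidence already in hand = 3 × 2.1 = 6.3.
Odds after that evidence = (51/9949) × 6.3 = 3213/99490.
Target odds = 0.9/0.1 = 9.
Need 8ⁿ ≥ 9 ÷ (3213/99490) = 99490/357.
8² = 64 falls short of 99490/357 but 8³ = 512 reaches it, so n = 3.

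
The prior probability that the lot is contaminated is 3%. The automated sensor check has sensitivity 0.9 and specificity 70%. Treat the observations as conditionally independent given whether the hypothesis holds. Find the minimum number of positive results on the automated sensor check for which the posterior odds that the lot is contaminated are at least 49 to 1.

Prior odds: 0.03 ÷ 0.97 = 3/97.
False-positive rate = 1 − 0.7 = 0.3; likelihood ratio of a positive = 0.9/0.3 = 3.
Target odds = 49.
Need (3/97) × 3ⁿ ≥ 49, i.e. 3ⁿ ≥ 4753/3.
3⁶ = 729 falls short of 4753/3 but 3⁷ = 2187 reaches it, so n = 7.

7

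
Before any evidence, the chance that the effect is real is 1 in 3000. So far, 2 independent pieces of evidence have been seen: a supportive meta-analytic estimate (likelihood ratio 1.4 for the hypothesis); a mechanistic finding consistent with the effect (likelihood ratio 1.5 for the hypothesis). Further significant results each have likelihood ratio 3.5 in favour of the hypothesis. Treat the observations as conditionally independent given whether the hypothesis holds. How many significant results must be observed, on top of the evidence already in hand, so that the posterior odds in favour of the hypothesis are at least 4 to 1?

Prior odds = (1/3000)/(2999/3000) = 1/2999.
Combined Bayes factor of the evidence already in hand = 1.4 × 1.5 = 2.1.
Odds after that evidence = (1/2999) × 2.1 = 21/29990.
Target odds = 4.
Need 3.5ⁿ ≥ 4 ÷ (21/29990) = 119960/21.
3.5⁶ = 1838.265625 falls short of 119960/21 but 3.5⁷ = 823543/128 reaches it, so n = 7.

7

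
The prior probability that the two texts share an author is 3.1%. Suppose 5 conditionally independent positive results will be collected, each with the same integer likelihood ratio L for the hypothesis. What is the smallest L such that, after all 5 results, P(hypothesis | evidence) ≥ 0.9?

4

Prior odds = 0.031/0.969 = 31/969.
Target odds = 0.9/0.1 = 9.
Need L⁵ ≥ 9 ÷ (31/969) = 8721/31.
3⁵ = 243 < 8721/31 ≤ 1024 = 4⁵, so L = 4.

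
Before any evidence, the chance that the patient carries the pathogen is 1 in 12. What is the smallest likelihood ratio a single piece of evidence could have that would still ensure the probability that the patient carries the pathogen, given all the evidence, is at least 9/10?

Prior odds = (1/12)/(11/12) = 1/11.
Target odds = 0.9/0.1 = 9.
Required Bayes factor = 9 ÷ (1/11) = 99.

99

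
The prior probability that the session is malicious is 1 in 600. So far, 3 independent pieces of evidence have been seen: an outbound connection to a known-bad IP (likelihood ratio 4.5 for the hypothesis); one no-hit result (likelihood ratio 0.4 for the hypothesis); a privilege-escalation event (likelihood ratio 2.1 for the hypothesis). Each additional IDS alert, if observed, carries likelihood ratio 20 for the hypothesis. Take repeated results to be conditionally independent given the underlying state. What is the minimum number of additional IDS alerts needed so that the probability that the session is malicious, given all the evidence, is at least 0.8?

3

Prior odds = (1/600)/(599/600) = 1/599.
Combined Bayes factor of the evidence already in hand = 4.5 × 0.4 × 2.1 = 3.78.
Odds after that evidence = (1/599) × 3.78 = 189/29950.
Target odds = 0.8/0.2 = 4.
Need 20ⁿ ≥ 4 ÷ (189/29950) = 119800/189.
20² = 400 falls short of 119800/189 but 20³ = 8000 reaches it, so n = 3.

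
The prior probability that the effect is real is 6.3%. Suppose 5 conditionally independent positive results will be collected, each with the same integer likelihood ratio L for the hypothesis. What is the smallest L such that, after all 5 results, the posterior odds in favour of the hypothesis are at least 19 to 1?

4

Prior odds = 0.063/0.937 = 63/937.
Target odds = 19.
Need L⁵ ≥ 19 ÷ (63/937) = 17803/63.
3⁵ = 243 < 17803/63 ≤ 1024 = 4⁵, so L = 4.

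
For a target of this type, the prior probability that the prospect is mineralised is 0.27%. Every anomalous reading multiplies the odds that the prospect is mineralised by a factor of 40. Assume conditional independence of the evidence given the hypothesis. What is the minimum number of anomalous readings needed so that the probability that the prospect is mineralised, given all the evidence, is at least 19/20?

3

Prior odds = 0.0027/0.9973 = 27/9973.
Likelihood ratio per anomalous reading = 40.
Target odds: 0.95 ÷ 0.05 = 19.
Need (27/9973) × 40ⁿ ≥ 19, i.e. 40ⁿ ≥ 189487/27.
40² = 1600 falls short of 189487/27 but 40³ = 64000 reaches it, so n = 3.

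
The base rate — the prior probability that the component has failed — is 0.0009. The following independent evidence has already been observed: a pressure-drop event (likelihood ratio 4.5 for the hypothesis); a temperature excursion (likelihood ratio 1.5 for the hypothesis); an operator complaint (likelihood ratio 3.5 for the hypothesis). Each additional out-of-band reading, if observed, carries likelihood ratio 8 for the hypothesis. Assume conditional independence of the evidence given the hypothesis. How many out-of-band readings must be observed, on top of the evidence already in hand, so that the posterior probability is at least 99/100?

5

Prior odds = 0.0009/0.9991 = 9/9991.
Combined Bayes factor of the evidence already in hand = 4.5 × 1.5 × 3.5 = 23.625.
Odds after that evidence = (9/9991) × 23.625 = 1701/79928.
Target odds = 0.99/0.01 = 99.
Need 8ⁿ ≥ 99 ÷ (1701/79928) = 879208/189.
8⁴ = 4096 falls short of 879208/189 but 8⁵ = 32768 reaches it, so n = 5.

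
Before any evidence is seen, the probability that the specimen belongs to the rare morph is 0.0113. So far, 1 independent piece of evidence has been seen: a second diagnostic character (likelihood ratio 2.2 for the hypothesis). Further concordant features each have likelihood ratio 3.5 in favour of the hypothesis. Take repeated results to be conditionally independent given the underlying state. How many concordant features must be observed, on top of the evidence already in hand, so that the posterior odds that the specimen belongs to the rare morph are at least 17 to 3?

5

Prior odds = 0.0113/0.9887 = 113/9887.
Bayes factor of the evidence already in hand = 2.2.
Odds after that evidence = (113/9887) × 2.2 = 1243/49435.
Target odds = 17/3.
Need 3.5ⁿ ≥ 17/3 ÷ (1243/49435) = 840395/3729.
3.5⁴ = 150.0625 falls short of 840395/3729 but 3.5⁵ = 525.21875 reaches it, so n = 5.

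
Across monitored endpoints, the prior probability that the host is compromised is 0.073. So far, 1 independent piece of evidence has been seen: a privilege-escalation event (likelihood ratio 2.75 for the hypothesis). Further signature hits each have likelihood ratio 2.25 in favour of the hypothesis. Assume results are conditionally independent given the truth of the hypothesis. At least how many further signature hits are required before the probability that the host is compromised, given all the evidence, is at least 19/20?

6

Prior odds = 0.073/0.927 = 73/927.
Bayes factor of the evidence already in hand = 2.75.
Odds after that evidence = (73/927) × 2.75 = 803/3708.
Target odds = 0.95/0.05 = 19.
Need 2.25ⁿ ≥ 19 ÷ (803/3708) = 70452/803.
2.25⁵ = 59049/1024 falls short of 70452/803 but 2.25⁶ = 531441/4096 reaches it, so n = 6.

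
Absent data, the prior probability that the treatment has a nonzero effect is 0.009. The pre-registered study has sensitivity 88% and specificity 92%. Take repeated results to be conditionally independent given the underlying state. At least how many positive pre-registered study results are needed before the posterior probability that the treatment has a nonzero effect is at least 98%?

Prior odds = 0.009/0.991 = 9/991.
False-positive rate = 1 − 0.92 = 0.08; likelihood ratio of a positive = 0.88/0.08 = 11.
Target posterior odds = 0.98/0.02 = 49.
Need (9/991) × 11ⁿ ≥ 49, i.e. 11ⁿ ≥ 48559/9.
11³ = 1331 falls short of 48559/9 but 11⁴ = 14641 reaches it, so n = 4.

4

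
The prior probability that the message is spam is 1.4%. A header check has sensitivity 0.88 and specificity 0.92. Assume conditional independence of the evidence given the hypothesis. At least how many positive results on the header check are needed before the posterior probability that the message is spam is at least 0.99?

4

Prior odds = 0.014/0.986 = 7/493.
False-positive rate = 1 − 0.92 = 0.08; likelihood ratio of a positive = 0.88/0.08 = 11.
Target odds: 0.99 ÷ 0.01 = 99.
Need (7/493) × 11ⁿ ≥ 99, i.e. 11ⁿ ≥ 48807/7.
11³ = 1331 falls short of 48807/7 but 11⁴ = 14641 reaches it, so n = 4.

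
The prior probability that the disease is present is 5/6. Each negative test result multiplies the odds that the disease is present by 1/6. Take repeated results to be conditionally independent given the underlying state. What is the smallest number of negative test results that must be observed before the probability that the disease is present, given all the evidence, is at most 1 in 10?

3

Prior odds: (5/6) ÷ (1/6) = 5.
Likelihood ratio per negative test result = 1/6.
Target odds: 0.1 ÷ 0.9 = 1/9.
Need 5 × (1/6)ⁿ ≤ 1/9, i.e. (1/6)ⁿ ≤ 1/45.
(1/6)² = 1/36 is still above 1/45 but (1/6)³ = 1/216 is at or below it, so n = 3.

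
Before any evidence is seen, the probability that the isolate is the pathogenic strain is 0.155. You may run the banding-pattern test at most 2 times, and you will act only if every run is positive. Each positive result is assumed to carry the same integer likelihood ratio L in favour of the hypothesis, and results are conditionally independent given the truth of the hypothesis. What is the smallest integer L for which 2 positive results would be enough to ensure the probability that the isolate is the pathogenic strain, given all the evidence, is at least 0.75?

Prior odds = 0.155/0.845 = 31/169.
Target odds = 0.75/0.25 = 3.
Need L² ≥ 3 ÷ (31/169) = 507/31.
4² = 16 < 507/31 ≤ 25 = 5², so L = 5.

5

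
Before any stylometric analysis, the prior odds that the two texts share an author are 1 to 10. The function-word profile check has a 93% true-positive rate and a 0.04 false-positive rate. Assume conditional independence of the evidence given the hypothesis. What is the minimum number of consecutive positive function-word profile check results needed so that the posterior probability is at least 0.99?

Prior odds = 0.1.
Likelihood ratio of a positive result = 0.93/0.04 = 23.25.
Target posterior odds = 0.99/0.01 = 99.
Require 23.25ⁿ ≥ 99 ÷ 0.1 = 990.
23.25² = 540.5625 falls short of 990 but 23.25³ = 804357/64 reaches it, so n = 3.

3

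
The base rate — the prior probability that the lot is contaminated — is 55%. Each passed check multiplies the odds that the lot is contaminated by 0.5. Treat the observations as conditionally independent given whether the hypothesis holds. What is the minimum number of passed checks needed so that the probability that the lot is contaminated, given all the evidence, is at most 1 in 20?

5

Prior odds: 0.55 ÷ 0.45 = 11/9.
Likelihood ratio per passed check = 0.5.
Target odds: 0.05 ÷ 0.95 = 1/19.
Need (11/9) × 0.5ⁿ ≤ 1/19, i.e. 0.5ⁿ ≤ 9/209.
0.5⁴ = 0.0625 is still above 9/209 but 0.5⁵ = 0.03125 is at or below it, so n = 5.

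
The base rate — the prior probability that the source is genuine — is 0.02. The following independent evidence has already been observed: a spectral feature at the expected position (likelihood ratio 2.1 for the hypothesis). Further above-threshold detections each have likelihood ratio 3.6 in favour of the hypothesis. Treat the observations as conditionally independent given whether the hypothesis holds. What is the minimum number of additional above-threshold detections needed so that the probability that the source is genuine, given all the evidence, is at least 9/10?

5

Prior odds = 0.02/0.98 = 1/49.
Bayes factor of the evidence already in hand = 2.1.
Odds after that evidence = (1/49) × 2.1 = 3/70.
Target odds = 0.9/0.1 = 9.
Need 3.6ⁿ ≥ 9 ÷ (3/70) = 210.
3.6⁴ = 167.9616 falls short of 210 but 3.6⁵ = 604.66176 reaches it, so n = 5.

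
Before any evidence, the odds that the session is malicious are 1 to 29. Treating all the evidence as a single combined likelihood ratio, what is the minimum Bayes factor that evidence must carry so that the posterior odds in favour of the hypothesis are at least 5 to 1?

145

Prior odds = 1/29.
Target odds = 5.
Required Bayes factor = 5 ÷ (1/29) = 145.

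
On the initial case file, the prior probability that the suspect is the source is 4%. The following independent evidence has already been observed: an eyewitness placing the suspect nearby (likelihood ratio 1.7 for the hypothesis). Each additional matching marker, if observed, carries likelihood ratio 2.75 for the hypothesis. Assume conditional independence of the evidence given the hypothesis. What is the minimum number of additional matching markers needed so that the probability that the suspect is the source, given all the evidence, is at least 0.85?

Prior odds = 0.04/0.96 = 1/24.
Bayes factor of the evidence already in hand = 1.7.
Odds after that evidence = (1/24) × 1.7 = 17/240.
Target odds = 0.85/0.15 = 17/3.
Need 2.75ⁿ ≥ 17/3 ÷ (17/240) = 80.
2.75⁴ = 57.19140625 falls short of 80 but 2.75⁵ = 161051/1024 reaches it, so n = 5.

5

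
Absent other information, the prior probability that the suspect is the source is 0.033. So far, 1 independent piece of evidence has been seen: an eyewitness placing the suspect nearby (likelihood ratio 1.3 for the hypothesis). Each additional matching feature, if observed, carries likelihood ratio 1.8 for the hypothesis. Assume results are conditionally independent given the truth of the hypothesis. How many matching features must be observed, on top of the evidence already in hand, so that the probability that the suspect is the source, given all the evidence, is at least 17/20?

9

Prior odds = 0.033/0.967 = 33/967.
Bayes factor of the evidence already in hand = 1.3.
Odds after that evidence = (33/967) × 1.3 = 429/9670.
Target odds = 0.85/0.15 = 17/3.
Need 1.8ⁿ ≥ 17/3 ÷ (429/9670) = 164390/1287.
1.8⁸ = 43046721/390625 falls short of 164390/1287 but 1.8⁹ = 387420489/1953125 reaches it, so n = 9.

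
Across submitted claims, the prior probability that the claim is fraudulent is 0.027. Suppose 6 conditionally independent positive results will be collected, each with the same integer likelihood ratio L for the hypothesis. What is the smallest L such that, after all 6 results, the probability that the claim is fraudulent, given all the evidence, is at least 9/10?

Prior odds = 0.027/0.973 = 27/973.
Target odds = 0.9/0.1 = 9.
Need L⁶ ≥ 9 ÷ (27/973) = 973/3.
2⁶ = 64 < 973/3 ≤ 729 = 3⁶, so L = 3.

3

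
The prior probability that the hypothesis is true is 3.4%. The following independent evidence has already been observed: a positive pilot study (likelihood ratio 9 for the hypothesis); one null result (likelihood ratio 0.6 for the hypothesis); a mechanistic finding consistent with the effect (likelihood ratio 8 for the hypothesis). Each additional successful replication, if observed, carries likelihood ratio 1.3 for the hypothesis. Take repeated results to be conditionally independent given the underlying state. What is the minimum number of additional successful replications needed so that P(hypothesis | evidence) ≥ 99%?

16

Prior odds = 0.034/0.966 = 17/483.
Combined Bayes factor of the evidence already in hand = 9 × 0.6 × 8 = 43.2.
Odds after that evidence = (17/483) × 43.2 = 1224/805.
Target odds = 0.99/0.01 = 99.
Need 1.3ⁿ ≥ 99 ÷ (1224/805) = 8855/136.
1.3¹⁵ ≈51.1859 falls short of 8855/136 but 1.3¹⁶ ≈66.5417 reaches it, so n = 16.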